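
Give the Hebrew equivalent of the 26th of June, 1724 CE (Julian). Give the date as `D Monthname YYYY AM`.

The source date corresponds to 7 July 1724 in the Gregorian calendar (JDN 2350926).
That day falls on 16 Tammuz 5484 AM in the Hebrew calendar.

16 Tammuz 5484 AM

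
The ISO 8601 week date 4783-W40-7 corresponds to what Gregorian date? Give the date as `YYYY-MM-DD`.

ISO week 1 of 4783 is the week containing the first Thursday of 4783.
Week 40, day 7 (Sunday) lands on 4783-10-09.

4783-10-09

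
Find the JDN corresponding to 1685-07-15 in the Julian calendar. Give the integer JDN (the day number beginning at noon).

2336700

In the Gregorian calendar the same day is 25 July 1685.
JDN 2400001 is 17 November 1858 CE (Gregorian), MJD 0; the target day is −63301 days from there, so JDN = 2336700.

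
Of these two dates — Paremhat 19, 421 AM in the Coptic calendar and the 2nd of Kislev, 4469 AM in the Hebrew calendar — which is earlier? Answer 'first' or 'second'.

First date → JDN 1978633; second date → JDN 1979978.
JDN 1978633 < JDN 1979978, so the first date is earlier.

first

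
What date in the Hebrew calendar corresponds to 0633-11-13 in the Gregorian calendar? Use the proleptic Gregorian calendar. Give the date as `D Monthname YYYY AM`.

3 Kislev 4394 AM

Julian Day Number of the source date = 1952575.
Converting JDN 1952575 to the Hebrew calendar gives 3 Kislev 4394 AM.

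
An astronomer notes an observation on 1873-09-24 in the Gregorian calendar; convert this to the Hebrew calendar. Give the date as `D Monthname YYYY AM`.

3 Tishrei 5634 AM

Both dates share Julian Day Number 2405426; in the Hebrew calendar that is 3 Tishrei 5634 AM.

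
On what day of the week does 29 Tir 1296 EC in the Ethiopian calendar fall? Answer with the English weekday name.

This is JDN 2197368 (2 February 1304 Gregorian).
2197368 ≡ 5 (mod 7); counting from Monday = 0 gives Saturday.

Saturday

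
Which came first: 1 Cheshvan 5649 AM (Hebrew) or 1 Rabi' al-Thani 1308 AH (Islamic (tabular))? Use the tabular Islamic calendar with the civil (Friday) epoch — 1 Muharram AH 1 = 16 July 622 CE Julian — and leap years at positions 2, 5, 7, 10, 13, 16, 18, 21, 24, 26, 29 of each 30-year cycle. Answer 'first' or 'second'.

first

First date → JDN 2410917; second date → JDN 2411686.
JDN 2410917 < JDN 2411686, so the first date is earlier.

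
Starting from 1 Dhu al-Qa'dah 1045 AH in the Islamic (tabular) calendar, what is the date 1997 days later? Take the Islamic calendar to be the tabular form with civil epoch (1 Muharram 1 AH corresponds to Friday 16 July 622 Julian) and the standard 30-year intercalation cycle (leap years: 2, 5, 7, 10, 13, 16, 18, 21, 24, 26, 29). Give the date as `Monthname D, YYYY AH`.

The starting date is JDN 2318694; 2318694 + 1997 = 2320691.
JDN 2320691 corresponds to Jumada al-Thani 19, 1051 AH.

Jumada al-Thani 19, 1051 AH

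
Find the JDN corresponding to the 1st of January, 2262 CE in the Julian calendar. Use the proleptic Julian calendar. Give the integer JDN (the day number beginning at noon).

Equivalently 16 January 2262 (Gregorian).
JDN 2400001 is 17 November 1858 CE (Gregorian), MJD 0; the target day is +147253 days from there, so JDN = 2547254.

2547254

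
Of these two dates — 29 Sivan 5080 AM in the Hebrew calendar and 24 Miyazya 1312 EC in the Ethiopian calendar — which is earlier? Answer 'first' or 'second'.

The two dates have Julian Day Numbers 2203345 and 2203297 respectively.
Since 2203297 < 2203345, the second date comes first.

second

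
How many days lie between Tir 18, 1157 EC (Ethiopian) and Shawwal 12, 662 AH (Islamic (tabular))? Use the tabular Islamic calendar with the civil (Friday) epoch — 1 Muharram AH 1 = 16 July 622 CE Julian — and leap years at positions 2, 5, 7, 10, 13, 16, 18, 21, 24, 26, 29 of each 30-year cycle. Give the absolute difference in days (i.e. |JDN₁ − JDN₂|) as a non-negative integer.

36366

First date → JDN 2146587; second date → JDN 2182953.
The interval is |2146587 − 2182953| = 36366 days.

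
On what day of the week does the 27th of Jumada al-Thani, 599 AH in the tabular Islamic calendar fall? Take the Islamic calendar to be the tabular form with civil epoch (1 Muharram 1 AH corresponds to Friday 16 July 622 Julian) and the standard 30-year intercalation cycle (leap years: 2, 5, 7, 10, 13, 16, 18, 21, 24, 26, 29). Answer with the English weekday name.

Thursday

This is JDN 2160525 (20 March 1203 Gregorian).
JDN 2160525 mod 7 = 3, and JDN 0 was a Monday, so this is a Thursday.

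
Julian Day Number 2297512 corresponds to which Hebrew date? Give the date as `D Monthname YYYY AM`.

23 Nisan 5338 AM

The proleptic Gregorian equivalent of JDN 2297512 is 10 April 1578.
In the Hebrew calendar that day is 23 Nisan 5338 AM.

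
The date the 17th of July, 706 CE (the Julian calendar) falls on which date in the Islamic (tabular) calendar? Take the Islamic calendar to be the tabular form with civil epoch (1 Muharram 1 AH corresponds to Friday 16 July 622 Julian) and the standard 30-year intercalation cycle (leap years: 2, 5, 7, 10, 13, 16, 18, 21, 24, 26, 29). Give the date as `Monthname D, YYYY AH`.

The source date corresponds to 21 July 706 in the proleptic Gregorian calendar (JDN 1979122).
That day falls on 30 Rajab 87 AH in the tabular Islamic calendar.

Rajab 30, 87 AH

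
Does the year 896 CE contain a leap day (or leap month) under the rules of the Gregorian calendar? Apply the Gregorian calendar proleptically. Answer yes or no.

yes

896 is divisible by 4 and not by 100, so it is a leap year.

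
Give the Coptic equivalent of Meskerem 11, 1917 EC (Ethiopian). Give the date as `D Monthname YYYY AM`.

11 Thout 1641 AM

The source date corresponds to 21 September 1924 in the Gregorian calendar (JDN 2424050).
That day falls on 11 Thout 1641 AM in the Coptic calendar.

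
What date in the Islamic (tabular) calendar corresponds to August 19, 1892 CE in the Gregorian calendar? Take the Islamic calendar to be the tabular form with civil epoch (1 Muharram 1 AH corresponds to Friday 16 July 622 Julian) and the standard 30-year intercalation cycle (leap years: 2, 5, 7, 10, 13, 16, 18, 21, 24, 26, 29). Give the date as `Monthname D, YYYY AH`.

Both dates share Julian Day Number 2412330; in the tabular Islamic calendar that is 25 Muharram 1310 AH.

Muharram 25, 1310 AH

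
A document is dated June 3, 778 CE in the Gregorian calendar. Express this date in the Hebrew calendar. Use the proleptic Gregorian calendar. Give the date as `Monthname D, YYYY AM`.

Sivan 28, 4538 AM

Both dates share Julian Day Number 2005372; in the Hebrew calendar that is 28 Sivan 4538 AM.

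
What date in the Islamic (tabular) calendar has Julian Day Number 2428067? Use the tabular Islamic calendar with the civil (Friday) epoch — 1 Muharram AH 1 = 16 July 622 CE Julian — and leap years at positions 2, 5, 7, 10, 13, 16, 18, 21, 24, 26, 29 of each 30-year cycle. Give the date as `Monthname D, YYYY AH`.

Jumada al-Thani 22, 1354 AH

JDN 2428067 is 21 September 1935 in the Gregorian calendar.
In the tabular Islamic calendar that day is Jumada al-Thani 22, 1354 AH.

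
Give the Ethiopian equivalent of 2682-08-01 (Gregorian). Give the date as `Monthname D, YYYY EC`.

Hamle 20, 2674 EC

Julian Day Number of the source date = 2700853.
Converting JDN 2700853 to the Ethiopian calendar gives 20 Hamle 2674 EC.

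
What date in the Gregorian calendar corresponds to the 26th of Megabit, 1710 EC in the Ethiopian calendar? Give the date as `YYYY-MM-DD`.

1718-04-02

Both dates share Julian Day Number 2348638; in the Gregorian calendar that is 2 April 1718 CE.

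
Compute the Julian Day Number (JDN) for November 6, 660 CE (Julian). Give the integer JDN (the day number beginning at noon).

1962433

In the proleptic Gregorian calendar the same day is 9 November 660.
JDN 2299161 is 15 October 1582 CE (Gregorian); the target day is −336728 days from there, so JDN = 1962433.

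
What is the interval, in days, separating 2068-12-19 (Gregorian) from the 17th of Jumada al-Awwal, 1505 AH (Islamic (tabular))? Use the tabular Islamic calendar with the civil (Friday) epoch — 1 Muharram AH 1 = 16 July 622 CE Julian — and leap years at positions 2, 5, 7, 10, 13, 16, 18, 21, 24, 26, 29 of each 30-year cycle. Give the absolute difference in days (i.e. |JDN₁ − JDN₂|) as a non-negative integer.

First date → JDN 2476735; second date → JDN 2481541.
The interval is |2476735 − 2481541| = 4806 days.

4806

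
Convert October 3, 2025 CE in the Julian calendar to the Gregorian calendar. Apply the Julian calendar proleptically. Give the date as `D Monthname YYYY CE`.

16 October 2025 CE

The Julian–Gregorian offset here is 13 days (Julian trailing).
3 October 2025 Julian + 13 days → 16 October 2025 Gregorian.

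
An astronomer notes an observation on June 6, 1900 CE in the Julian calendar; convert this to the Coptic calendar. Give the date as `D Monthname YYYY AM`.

Julian Day Number of the source date = 2415190.
Converting JDN 2415190 to the Coptic calendar gives 12 Paoni 1616 AM.

12 Paoni 1616 AM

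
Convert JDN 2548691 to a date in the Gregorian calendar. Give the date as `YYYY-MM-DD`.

Counting from JDN 2299161 = 15 Oct 1582 gives an offset of 249530 days.

2265-12-23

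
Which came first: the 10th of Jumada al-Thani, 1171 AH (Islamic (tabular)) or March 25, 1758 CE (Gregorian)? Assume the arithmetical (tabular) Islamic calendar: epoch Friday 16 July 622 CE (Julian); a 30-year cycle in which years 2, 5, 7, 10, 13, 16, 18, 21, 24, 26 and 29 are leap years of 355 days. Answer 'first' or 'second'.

first

The two dates have Julian Day Numbers 2363206 and 2363240 respectively.
Since 2363206 < 2363240, the first date comes first.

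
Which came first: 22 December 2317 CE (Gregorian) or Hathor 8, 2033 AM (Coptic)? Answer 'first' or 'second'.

The two dates have Julian Day Numbers 2567682 and 2567285 respectively.
Since 2567285 < 2567682, the second date comes first.

second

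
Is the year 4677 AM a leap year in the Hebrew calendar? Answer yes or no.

yes

Hebrew year 4677 is year 3 of its 19-year Metonic cycle; leap years are at positions 3, 6, 8, 11, 14, 17, 19, so it is a leap year (13 months).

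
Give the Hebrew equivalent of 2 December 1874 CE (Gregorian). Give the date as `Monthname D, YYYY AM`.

Julian Day Number of the source date = 2405860.
Converting JDN 2405860 to the Hebrew calendar gives 23 Kislev 5635 AM.

Kislev 23, 5635 AM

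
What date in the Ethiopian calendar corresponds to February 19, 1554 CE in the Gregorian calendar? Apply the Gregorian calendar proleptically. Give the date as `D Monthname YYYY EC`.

Julian Day Number of the source date = 2288696.
Converting JDN 2288696 to the Ethiopian calendar gives 15 Yekatit 1546 EC.

15 Yekatit 1546 EC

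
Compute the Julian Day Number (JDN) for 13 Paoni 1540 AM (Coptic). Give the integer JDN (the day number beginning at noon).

In the Gregorian calendar the same day is 19 June 1824.
JDN 2299161 is 15 October 1582 CE (Gregorian); the target day is +88271 days from there, so JDN = 2387432.

2387432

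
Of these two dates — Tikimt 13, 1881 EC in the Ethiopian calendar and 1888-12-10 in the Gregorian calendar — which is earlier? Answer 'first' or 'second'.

First date → JDN 2410933; second date → JDN 2410982.
JDN 2410933 < JDN 2410982, so the first date is earlier.

first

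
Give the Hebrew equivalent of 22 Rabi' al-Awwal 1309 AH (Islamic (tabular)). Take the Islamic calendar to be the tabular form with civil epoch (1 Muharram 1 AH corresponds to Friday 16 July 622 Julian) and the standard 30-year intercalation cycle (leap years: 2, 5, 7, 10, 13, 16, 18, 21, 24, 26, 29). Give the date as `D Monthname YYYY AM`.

Julian Day Number of the source date = 2412032.
Converting JDN 2412032 to the Hebrew calendar gives 24 Tishrei 5652 AM.

24 Tishrei 5652 AM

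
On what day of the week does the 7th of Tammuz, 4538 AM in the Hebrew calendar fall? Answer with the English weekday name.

Monday

Equivalently 12 June 778 Gregorian, JDN 2005381.
Since JDN mod 7 = 0 (0 = Monday), the day is Monday.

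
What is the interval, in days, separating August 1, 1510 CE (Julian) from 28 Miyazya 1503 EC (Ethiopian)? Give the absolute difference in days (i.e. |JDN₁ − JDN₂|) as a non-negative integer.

265

First date → JDN 2272798; second date → JDN 2273063.
The interval is |2272798 − 2273063| = 265 days.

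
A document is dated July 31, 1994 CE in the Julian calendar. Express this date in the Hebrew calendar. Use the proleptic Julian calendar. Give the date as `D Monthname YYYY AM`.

6 Elul 5754 AM

The source date corresponds to 13 August 1994 in the Gregorian calendar (JDN 2449578).
That day falls on 6 Elul 5754 AM in the Hebrew calendar.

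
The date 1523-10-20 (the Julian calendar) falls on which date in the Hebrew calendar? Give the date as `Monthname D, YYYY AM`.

Cheshvan 11, 5284 AM

Both dates share Julian Day Number 2277626; in the Hebrew calendar that is 11 Cheshvan 5284 AM.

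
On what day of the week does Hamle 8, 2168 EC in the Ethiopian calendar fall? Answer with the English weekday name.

Equivalently 16 July 2176 Gregorian, JDN 2516025.
JDN 2516025 mod 7 = 1, and JDN 0 was a Monday, so this is a Tuesday.

Tuesday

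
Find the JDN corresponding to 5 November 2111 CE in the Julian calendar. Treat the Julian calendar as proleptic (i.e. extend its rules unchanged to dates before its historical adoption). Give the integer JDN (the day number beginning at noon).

2492409

In the Gregorian calendar the same day is 19 November 2111.
JDN 2299161 is 15 October 1582 CE (Gregorian); the target day is +193248 days from there, so JDN = 2492409.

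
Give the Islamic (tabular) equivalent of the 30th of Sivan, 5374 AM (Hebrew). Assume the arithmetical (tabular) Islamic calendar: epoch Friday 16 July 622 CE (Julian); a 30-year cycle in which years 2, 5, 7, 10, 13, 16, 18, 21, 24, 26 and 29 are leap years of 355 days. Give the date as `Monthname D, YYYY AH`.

Both dates share Julian Day Number 2310719; in the tabular Islamic calendar that is 28 Rabi' al-Thani 1023 AH.

Rabi' al-Thani 28, 1023 AH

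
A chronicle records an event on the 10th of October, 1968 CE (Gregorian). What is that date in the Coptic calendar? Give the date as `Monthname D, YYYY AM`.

Thout 30, 1685 AM

Julian Day Number of the source date = 2440140.
Converting JDN 2440140 to the Coptic calendar gives 30 Thout 1685 AM.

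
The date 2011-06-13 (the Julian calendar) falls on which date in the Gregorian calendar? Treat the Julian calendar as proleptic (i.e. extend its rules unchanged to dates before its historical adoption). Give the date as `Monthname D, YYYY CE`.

At this point the Julian calendar is 13 days behind the Gregorian.
13 June 2011 Julian + 13 days → 26 June 2011 Gregorian.

June 26, 2011 CE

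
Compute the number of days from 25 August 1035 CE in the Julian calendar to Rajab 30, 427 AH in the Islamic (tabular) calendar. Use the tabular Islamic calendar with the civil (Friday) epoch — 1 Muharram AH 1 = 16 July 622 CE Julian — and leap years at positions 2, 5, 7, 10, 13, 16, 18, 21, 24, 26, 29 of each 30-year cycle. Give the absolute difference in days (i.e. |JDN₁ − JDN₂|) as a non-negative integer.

278

First date → JDN 2099328; second date → JDN 2099606.
The interval is |2099328 − 2099606| = 278 days.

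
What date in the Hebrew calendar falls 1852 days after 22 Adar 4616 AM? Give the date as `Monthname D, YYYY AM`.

The starting date is JDN 2033775; 2033775 + 1852 = 2035627.
JDN 2035627 corresponds to Nisan 15, 4621 AM.

Nisan 15, 4621 AM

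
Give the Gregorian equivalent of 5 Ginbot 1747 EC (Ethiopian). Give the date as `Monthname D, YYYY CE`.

Julian Day Number of the source date = 2362191.
Converting JDN 2362191 to the Gregorian calendar gives 11 May 1755 CE.

May 11, 1755 CE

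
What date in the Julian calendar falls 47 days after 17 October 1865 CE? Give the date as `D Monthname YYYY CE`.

3 December 1865 CE

The starting date is JDN 2402539; 2402539 + 47 = 2402586.
JDN 2402586 corresponds to 3 December 1865 CE.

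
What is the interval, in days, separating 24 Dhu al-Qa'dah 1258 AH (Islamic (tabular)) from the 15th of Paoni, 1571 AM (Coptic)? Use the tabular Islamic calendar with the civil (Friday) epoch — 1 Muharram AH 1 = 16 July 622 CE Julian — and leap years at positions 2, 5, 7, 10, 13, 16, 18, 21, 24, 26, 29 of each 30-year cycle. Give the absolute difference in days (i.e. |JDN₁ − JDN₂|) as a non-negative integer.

4559

JDN of the first date = 2394197.
JDN of the second date = 2398756.
|2398756 − 2394197| = 4559.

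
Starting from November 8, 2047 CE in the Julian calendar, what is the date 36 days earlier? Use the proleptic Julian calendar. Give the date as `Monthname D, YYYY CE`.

October 3, 2047 CE

The starting date is JDN 2469036; 2469036 − 36 = 2469000.
JDN 2469000 corresponds to October 3, 2047 CE.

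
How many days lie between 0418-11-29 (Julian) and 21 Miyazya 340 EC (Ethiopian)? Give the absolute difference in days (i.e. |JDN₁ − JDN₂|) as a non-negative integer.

25794

First date → JDN 1874065; second date → JDN 1848271.
The interval is |1874065 − 1848271| = 25794 days.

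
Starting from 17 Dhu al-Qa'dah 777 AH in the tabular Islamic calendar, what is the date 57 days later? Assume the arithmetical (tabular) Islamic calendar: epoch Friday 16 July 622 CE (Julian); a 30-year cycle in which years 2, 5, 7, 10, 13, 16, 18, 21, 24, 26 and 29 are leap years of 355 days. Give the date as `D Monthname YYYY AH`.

Counting 57 days forward from JDN 2223740 reaches JDN 2223797, which is 15 Muharram 778 AH.

15 Muharram 778 AH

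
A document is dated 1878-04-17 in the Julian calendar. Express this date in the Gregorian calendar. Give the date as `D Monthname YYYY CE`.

For dates in this range the Gregorian date is 12 days ahead of the Julian.
17 April 1878 Julian + 12 days → 29 April 1878 Gregorian.

29 April 1878 CE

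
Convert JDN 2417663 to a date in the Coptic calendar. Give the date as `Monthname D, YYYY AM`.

The Gregorian equivalent of JDN 2417663 is 28 March 1907.
In the Coptic calendar that day is Paremhat 19, 1623 AM.

Paremhat 19, 1623 AM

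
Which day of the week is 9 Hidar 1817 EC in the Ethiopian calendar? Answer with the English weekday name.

In the Gregorian calendar this is 17 November 1824 (JDN 2387583).
Since JDN mod 7 = 2 (0 = Monday), the day is Wednesday.

Wednesday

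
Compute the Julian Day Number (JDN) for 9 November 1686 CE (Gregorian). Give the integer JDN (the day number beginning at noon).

2337172

JDN 2400001 is 17 November 1858 CE (Gregorian), MJD 0; the target day is −62829 days from there, so JDN = 2337172.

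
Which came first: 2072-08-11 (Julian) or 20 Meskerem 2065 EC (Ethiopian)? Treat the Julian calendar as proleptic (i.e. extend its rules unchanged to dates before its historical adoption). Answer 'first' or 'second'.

first

Converting both to JDN: 2478079 vs 2478116; the smaller is the first.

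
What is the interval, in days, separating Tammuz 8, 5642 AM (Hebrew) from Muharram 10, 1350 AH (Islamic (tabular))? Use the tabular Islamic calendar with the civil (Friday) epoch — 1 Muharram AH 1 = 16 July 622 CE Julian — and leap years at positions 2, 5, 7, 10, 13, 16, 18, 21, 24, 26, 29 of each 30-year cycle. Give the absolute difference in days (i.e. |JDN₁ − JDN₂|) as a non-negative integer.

17868

First date → JDN 2408622; second date → JDN 2426490.
The interval is |2408622 − 2426490| = 17868 days.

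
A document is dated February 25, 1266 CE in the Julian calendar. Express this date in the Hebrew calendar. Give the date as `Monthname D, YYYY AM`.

Adar 18, 5026 AM

Both dates share Julian Day Number 2183520; in the Hebrew calendar that is 18 Adar 5026 AM.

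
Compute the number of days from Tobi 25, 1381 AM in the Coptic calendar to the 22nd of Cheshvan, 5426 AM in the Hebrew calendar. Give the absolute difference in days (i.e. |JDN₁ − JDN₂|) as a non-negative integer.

274

First date → JDN 2329219; second date → JDN 2329493.
The interval is |2329219 − 2329493| = 274 days.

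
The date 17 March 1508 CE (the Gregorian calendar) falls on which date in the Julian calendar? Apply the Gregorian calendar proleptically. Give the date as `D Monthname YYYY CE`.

At this point the Julian calendar is 10 days behind the Gregorian.
17 March 1508 Gregorian − 10 days → 7 March 1508 Julian.

7 March 1508 CE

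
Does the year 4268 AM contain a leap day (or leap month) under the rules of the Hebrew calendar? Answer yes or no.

no

Hebrew year 4268 is year 12 of its 19-year Metonic cycle; leap years are at positions 3, 6, 8, 11, 14, 17, 19, so it is a common year (12 months).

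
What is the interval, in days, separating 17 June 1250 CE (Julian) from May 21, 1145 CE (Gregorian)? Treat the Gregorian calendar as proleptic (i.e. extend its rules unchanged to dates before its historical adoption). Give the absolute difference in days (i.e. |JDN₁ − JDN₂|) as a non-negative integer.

38385

First date → JDN 2177788; second date → JDN 2139403.
The interval is |2177788 − 2139403| = 38385 days.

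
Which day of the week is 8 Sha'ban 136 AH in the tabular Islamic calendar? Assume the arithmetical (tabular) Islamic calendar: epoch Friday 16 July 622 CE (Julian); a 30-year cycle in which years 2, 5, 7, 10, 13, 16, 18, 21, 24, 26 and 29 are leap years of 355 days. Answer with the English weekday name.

Wednesday

Equivalently 10 February 754 Gregorian, JDN 1996493.
JDN 1996493 mod 7 = 2, and JDN 0 was a Monday, so this is a Wednesday.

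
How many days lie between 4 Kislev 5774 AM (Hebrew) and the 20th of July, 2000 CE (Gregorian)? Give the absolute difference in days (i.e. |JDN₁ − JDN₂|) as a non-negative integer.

4858

First date → JDN 2456604; second date → JDN 2451746.
The interval is |2456604 − 2451746| = 4858 days.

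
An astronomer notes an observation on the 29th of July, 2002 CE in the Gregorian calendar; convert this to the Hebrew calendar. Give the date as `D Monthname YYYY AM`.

Both dates share Julian Day Number 2452485; in the Hebrew calendar that is 20 Av 5762 AM.

20 Av 5762 AM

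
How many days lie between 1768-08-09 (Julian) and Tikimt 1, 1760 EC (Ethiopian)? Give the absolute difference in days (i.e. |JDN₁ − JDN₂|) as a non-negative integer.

315

JDN of the first date = 2367041.
JDN of the second date = 2366726.
|2366726 − 2367041| = 315.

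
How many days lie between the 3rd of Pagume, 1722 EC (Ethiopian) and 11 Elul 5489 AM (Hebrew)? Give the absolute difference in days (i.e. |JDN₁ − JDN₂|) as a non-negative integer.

First date → JDN 2353178; second date → JDN 2352812.
The interval is |2353178 − 2352812| = 366 days.

366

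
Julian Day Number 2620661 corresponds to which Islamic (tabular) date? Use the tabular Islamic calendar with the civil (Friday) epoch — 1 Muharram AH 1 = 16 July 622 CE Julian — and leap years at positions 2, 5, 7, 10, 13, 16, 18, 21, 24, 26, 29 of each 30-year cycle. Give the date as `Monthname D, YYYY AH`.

JDN 2620661 is 9 January 2463 in the Gregorian calendar.
In the tabular Islamic calendar that day is Dhu al-Hijjah 18, 1897 AH.

Dhu al-Hijjah 18, 1897 AH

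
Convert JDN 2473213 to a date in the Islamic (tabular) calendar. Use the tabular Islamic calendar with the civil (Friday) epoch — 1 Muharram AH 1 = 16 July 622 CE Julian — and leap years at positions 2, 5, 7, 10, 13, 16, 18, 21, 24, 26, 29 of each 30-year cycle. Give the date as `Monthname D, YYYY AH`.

Dhu al-Qa'dah 16, 1481 AH

The Gregorian equivalent of JDN 2473213 is 29 April 2059.
In the tabular Islamic calendar that day is Dhu al-Qa'dah 16, 1481 AH.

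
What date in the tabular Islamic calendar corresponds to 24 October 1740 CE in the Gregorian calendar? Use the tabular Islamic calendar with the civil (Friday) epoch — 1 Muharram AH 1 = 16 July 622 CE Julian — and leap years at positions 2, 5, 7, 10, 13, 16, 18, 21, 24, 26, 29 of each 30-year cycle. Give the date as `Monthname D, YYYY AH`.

Sha'ban 3, 1153 AH

Julian Day Number of the source date = 2356879.
Converting JDN 2356879 to the tabular Islamic calendar gives 3 Sha'ban 1153 AH.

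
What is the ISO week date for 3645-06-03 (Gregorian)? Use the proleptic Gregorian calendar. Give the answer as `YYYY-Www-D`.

The weekday is Saturday (ISO weekday 6).
That Saturday belongs to ISO week 22 of ISO year 3645.

3645-W22-6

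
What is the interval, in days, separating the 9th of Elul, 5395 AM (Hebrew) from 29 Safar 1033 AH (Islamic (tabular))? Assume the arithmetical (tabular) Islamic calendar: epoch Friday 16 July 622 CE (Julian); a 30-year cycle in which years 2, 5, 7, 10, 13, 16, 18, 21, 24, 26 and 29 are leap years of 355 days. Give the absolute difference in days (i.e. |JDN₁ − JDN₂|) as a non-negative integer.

JDN of the first date = 2318466.
JDN of the second date = 2314204.
|2314204 − 2318466| = 4262.

4262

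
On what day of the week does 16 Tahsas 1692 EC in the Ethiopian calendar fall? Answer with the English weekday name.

Equivalently 23 December 1699 Gregorian, JDN 2341964.
Since JDN mod 7 = 2 (0 = Monday), the day is Wednesday.

Wednesday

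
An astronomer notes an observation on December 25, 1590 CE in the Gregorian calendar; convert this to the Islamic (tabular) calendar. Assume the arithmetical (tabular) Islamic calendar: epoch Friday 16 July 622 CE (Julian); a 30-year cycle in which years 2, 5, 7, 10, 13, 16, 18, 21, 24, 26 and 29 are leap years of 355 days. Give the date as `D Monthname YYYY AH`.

27 Safar 999 AH

Julian Day Number of the source date = 2302154.
Converting JDN 2302154 to the tabular Islamic calendar gives 27 Safar 999 AH.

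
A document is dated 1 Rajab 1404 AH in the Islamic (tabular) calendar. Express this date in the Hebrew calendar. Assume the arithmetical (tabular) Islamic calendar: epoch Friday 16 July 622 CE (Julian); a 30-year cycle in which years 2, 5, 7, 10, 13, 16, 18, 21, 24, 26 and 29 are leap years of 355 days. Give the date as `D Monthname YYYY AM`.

29 Adar II 5744 AM

The source date corresponds to 2 April 1984 in the Gregorian calendar (JDN 2445793).
That day falls on 29 Adar II 5744 AM in the Hebrew calendar.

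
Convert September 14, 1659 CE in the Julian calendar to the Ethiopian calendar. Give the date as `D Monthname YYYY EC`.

Julian Day Number of the source date = 2327264.
Converting JDN 2327264 to the Ethiopian calendar gives 16 Meskerem 1652 EC.

16 Meskerem 1652 EC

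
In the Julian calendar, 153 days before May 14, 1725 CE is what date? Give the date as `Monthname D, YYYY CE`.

JDN of May 14, 1725 CE = 2351248.
2351248 − 153 = 2351095.
JDN 2351095 in the Julian calendar is December 12, 1724 CE.

December 12, 1724 CE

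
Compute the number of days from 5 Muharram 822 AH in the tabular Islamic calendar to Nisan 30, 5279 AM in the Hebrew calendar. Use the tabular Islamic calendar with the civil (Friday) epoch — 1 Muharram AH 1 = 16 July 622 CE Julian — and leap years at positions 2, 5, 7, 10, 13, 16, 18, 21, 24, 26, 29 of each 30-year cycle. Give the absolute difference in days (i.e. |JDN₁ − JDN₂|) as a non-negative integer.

36584

JDN of the first date = 2239379.
JDN of the second date = 2275963.
|2275963 − 2239379| = 36584.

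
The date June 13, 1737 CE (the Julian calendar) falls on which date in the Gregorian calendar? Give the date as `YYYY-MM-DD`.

1737-06-24

The Julian–Gregorian offset here is 11 days (Julian trailing).
13 June 1737 Julian + 11 days → 24 June 1737 Gregorian.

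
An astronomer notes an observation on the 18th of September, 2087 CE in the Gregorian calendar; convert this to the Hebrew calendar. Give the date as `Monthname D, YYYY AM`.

Elul 21, 5847 AM

Both dates share Julian Day Number 2483582; in the Hebrew calendar that is 21 Elul 5847 AM.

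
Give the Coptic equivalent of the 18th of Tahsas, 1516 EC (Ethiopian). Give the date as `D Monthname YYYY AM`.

The source date corresponds to 25 December 1523 in the proleptic Gregorian calendar (JDN 2277682).
That day falls on 18 Koiak 1240 AM in the Coptic calendar.

18 Koiak 1240 AM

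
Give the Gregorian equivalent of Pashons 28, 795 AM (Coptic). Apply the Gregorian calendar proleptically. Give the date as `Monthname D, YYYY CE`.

May 29, 1079 CE

Both dates share Julian Day Number 2115305; in the Gregorian calendar that is 29 May 1079 CE.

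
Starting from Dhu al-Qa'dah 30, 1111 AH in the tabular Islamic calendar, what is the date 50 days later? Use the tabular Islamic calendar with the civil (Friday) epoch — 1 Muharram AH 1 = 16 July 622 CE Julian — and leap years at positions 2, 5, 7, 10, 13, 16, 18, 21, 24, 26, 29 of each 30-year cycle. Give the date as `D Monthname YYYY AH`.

Counting 50 days forward from JDN 2342111 reaches JDN 2342161, which is 21 Muharram 1112 AH.

21 Muharram 1112 AH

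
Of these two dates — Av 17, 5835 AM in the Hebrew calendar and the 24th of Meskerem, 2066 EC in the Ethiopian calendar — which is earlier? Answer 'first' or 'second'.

second

Converting both to JDN: 2479148 vs 2478485; the smaller is the second.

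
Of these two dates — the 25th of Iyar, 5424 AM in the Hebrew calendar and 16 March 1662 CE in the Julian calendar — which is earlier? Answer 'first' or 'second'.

Converting both to JDN: 2328964 vs 2328178; the smaller is the second.

second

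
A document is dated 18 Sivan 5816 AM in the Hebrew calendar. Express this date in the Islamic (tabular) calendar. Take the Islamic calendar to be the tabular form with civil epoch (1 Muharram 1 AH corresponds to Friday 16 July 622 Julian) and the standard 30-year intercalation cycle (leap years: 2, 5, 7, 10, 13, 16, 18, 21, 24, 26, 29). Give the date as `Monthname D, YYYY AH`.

The source date corresponds to 2 June 2056 in the Gregorian calendar (JDN 2472152).
That day falls on 18 Dhu al-Qa'dah 1478 AH in the tabular Islamic calendar.

Dhu al-Qa'dah 18, 1478 AH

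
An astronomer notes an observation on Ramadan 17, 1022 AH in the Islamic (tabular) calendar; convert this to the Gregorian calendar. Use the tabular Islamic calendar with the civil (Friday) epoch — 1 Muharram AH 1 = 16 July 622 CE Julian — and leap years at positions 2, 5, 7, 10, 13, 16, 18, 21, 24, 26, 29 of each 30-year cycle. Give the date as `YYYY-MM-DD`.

Julian Day Number of the source date = 2310500.
Converting JDN 2310500 to the Gregorian calendar gives 31 October 1613 CE.

1613-10-31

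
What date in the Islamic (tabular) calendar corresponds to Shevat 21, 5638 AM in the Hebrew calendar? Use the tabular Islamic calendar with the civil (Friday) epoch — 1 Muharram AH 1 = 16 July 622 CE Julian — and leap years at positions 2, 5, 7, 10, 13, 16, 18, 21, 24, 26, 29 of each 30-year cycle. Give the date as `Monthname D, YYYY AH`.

The source date corresponds to 25 January 1878 in the Gregorian calendar (JDN 2407010).
That day falls on 21 Muharram 1295 AH in the tabular Islamic calendar.

Muharram 21, 1295 AH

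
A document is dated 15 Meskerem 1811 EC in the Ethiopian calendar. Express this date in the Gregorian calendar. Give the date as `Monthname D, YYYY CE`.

Both dates share Julian Day Number 2385337; in the Gregorian calendar that is 24 September 1818 CE.

September 24, 1818 CE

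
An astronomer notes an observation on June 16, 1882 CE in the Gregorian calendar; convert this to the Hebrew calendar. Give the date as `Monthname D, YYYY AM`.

Sivan 29, 5642 AM

Both dates share Julian Day Number 2408613; in the Hebrew calendar that is 29 Sivan 5642 AM.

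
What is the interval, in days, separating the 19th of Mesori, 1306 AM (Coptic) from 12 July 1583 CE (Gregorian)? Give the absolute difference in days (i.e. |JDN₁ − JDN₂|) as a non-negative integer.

2598

First date → JDN 2302029; second date → JDN 2299431.
The interval is |2302029 − 2299431| = 2598 days.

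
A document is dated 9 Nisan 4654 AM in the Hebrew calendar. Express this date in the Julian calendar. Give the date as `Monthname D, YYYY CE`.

Julian Day Number of the source date = 2047670.
Converting JDN 2047670 to the Julian calendar gives 20 March 894 CE.

March 20, 894 CE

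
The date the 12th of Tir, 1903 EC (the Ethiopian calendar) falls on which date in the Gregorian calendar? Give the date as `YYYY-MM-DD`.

1911-01-20

Both dates share Julian Day Number 2419057; in the Gregorian calendar that is 20 January 1911 CE.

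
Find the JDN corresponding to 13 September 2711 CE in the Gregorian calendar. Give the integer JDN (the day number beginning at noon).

JDN 2299161 is 15 October 1582 CE (Gregorian); the target day is +412326 days from there, so JDN = 2711487.

2711487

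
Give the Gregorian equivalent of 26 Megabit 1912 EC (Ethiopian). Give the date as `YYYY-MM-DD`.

Both dates share Julian Day Number 2422419; in the Gregorian calendar that is 4 April 1920 CE.

1920-04-04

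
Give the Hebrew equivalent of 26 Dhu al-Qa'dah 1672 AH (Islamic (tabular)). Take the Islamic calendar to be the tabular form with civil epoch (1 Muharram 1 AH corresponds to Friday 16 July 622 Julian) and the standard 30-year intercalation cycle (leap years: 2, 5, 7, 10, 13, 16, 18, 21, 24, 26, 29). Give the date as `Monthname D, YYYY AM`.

Julian Day Number of the source date = 2540907.
Converting JDN 2540907 to the Hebrew calendar gives 27 Av 6004 AM.

Av 27, 6004 AM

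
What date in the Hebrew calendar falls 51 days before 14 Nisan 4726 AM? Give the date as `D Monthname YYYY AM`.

22 Adar I 4726 AM

The starting date is JDN 2073986; 2073986 − 51 = 2073935.
JDN 2073935 corresponds to 22 Adar I 4726 AM.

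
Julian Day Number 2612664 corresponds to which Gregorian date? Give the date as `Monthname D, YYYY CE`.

February 16, 2441 CE

JDN 2451545 is 1 Jan 2000; 2612664 is +161119 days from there.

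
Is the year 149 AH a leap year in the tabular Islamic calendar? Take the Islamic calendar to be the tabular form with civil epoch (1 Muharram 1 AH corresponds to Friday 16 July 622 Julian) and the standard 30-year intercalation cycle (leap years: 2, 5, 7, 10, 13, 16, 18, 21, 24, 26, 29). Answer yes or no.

yes

Year 149 AH is year 29 of its 30-year cycle; leap positions are 2, 5, 7, 10, 13, 16, 18, 21, 24, 26, 29, so it is a leap year (355 days).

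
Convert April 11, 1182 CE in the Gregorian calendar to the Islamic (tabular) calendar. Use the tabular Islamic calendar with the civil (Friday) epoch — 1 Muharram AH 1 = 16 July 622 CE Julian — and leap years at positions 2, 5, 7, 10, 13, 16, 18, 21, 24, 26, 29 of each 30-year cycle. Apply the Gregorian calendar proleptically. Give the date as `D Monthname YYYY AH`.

28 Dhu al-Qa'dah 577 AH

Julian Day Number of the source date = 2152877.
Converting JDN 2152877 to the tabular Islamic calendar gives 28 Dhu al-Qa'dah 577 AH.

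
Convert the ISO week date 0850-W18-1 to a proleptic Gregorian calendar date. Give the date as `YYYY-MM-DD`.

0850-05-02

ISO week 1 of 850 is the week containing the first Thursday of 850.
Week 18, day 1 (Monday) lands on 0850-05-02.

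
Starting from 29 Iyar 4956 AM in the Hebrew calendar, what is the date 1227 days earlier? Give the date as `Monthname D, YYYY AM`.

The starting date is JDN 2158016; 2158016 − 1227 = 2156789.
JDN 2156789 corresponds to Tevet 12, 4953 AM.

Tevet 12, 4953 AM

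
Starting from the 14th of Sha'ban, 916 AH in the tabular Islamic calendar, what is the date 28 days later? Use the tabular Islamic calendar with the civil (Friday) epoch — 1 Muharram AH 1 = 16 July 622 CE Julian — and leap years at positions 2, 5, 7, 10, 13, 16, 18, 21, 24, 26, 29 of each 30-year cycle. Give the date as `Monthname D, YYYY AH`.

Ramadan 13, 916 AH

Counting 28 days forward from JDN 2272905 reaches JDN 2272933, which is Ramadan 13, 916 AH.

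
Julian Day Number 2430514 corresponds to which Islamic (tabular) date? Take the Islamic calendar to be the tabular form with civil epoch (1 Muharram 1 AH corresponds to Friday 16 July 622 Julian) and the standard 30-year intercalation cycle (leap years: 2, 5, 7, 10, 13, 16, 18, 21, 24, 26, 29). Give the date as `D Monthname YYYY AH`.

18 Jumada al-Awwal 1361 AH

The Gregorian equivalent of JDN 2430514 is 3 June 1942.
In the tabular Islamic calendar that day is 18 Jumada al-Awwal 1361 AH.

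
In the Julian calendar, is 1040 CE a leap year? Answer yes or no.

1040 mod 4 = 0, so it is a leap year in the Julian calendar.

yes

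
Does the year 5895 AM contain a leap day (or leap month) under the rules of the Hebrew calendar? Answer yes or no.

no

Hebrew year 5895 is year 5 of its 19-year Metonic cycle; leap years are at positions 3, 6, 8, 11, 14, 17, 19, so it is a common year (12 months).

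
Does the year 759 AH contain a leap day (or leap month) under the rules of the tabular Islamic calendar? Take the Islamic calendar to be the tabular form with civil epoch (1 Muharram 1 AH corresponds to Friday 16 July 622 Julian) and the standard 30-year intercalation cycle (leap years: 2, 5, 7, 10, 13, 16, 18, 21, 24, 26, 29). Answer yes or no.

no

Year 759 AH is year 9 of its 30-year cycle; leap positions are 2, 5, 7, 10, 13, 16, 18, 21, 24, 26, 29, so it is a common year (354 days).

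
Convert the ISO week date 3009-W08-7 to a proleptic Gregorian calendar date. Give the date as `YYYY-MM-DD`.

ISO week 1 of 3009 is the week containing the first Thursday of 3009.
Week 8, day 7 (Sunday) lands on 3009-02-26.

3009-02-26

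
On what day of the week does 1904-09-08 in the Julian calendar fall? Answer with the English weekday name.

Wednesday

Equivalently 21 September 1904 Gregorian, JDN 2416745.
JDN 2416745 mod 7 = 2, and JDN 0 was a Monday, so this is a Wednesday.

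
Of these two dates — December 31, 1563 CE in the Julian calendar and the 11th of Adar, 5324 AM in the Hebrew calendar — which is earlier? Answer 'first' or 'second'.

first

First date → JDN 2292308; second date → JDN 2292363.
JDN 2292308 < JDN 2292363, so the first date is earlier.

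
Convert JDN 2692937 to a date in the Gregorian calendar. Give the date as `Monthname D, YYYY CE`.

Counting from JDN 2299161 = 15 Oct 1582 gives an offset of 393776 days.

November 28, 2660 CE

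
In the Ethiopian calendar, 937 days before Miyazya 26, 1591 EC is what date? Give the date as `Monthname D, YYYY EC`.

Counting 937 days back from JDN 2305203 reaches JDN 2304266, which is Meskerem 29, 1589 EC.

Meskerem 29, 1589 EC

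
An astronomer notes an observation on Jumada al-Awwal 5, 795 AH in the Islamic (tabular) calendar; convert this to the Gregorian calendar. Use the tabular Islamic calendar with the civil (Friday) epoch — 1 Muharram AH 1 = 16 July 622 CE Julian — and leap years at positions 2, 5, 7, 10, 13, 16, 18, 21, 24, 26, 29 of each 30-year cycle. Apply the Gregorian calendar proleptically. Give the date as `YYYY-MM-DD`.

1393-03-27

Both dates share Julian Day Number 2229929; in the Gregorian calendar that is 27 March 1393 CE.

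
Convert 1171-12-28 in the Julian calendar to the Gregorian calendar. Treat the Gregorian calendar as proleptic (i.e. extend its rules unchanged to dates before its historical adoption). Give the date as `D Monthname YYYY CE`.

The Julian–Gregorian offset here is 7 days (Julian trailing).
28 December 1171 Julian + 7 days → 4 January 1172 Gregorian.

4 January 1172 CE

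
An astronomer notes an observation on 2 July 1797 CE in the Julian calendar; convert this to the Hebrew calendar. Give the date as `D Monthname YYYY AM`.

Both dates share Julian Day Number 2377595; in the Hebrew calendar that is 19 Tammuz 5557 AM.

19 Tammuz 5557 AM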